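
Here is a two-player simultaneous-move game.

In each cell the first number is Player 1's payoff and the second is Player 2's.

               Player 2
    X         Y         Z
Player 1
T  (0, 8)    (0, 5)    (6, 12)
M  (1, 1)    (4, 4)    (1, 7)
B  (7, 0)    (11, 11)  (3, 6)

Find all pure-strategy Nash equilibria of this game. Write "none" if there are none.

Player 1 against X: payoffs 0, 1, 7 → best response B.
Player 1 against Y: payoffs 0, 4, 11 → best response B.
Player 1 against Z: payoffs 6, 1, 3 → best response T.
Player 2 against T: payoffs 8, 5, 12 → best response Z.
Player 2 against M: payoffs 1, 4, 7 → best response Z.
Player 2 against B: payoffs 0, 11, 6 → best response Y.
Mutual best responses: (T, Z); (B, Y).

Pure-strategy Nash equilibria: (T, Z); (B, Y)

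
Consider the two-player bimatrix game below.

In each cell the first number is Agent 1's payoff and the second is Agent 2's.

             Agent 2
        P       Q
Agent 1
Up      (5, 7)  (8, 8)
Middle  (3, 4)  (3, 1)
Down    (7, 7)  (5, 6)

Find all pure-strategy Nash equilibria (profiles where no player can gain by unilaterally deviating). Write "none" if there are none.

The pure Nash equilibria are (Up, Q), (Down, P).

For each player, find the best response to each opponent profile; mutual best responses are the pure NE.
Agent 1 against P: payoffs 5, 3, 7 → best response Down.
Agent 1 against Q: payoffs 8, 3, 5 → best response Up.
Agent 2 against Up: payoffs 7, 8 → best response Q.
Agent 2 against Middle: payoffs 4, 1 → best response P.
Agent 2 against Down: payoffs 7, 6 → best response P.
Mutual best responses: (Up, Q); (Down, P).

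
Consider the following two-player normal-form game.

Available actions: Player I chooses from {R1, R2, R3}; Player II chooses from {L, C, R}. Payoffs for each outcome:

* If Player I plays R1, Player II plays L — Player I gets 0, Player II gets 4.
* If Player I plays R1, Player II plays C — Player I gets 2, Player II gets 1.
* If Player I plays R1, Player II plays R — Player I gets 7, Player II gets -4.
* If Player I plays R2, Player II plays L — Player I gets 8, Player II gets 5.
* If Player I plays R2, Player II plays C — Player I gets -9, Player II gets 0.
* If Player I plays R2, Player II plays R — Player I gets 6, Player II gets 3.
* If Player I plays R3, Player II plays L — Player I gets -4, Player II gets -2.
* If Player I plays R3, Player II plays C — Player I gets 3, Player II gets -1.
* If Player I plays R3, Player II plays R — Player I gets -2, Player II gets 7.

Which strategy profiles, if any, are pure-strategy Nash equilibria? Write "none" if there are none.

The unique pure-strategy Nash equilibrium is (R2, L).

Player I against L: payoffs 0, 8, -4 → best response R2.
Player I against C: payoffs 2, -9, 3 → best response R3.
Player I against R: payoffs 7, 6, -2 → best response R1.
Player II against R1: payoffs 4, 1, -4 → best response L.
Player II against R2: payoffs 5, 0, 3 → best response L.
Player II against R3: payoffs -2, -1, 7 → best response R.
Mutual best responses: (R2, L).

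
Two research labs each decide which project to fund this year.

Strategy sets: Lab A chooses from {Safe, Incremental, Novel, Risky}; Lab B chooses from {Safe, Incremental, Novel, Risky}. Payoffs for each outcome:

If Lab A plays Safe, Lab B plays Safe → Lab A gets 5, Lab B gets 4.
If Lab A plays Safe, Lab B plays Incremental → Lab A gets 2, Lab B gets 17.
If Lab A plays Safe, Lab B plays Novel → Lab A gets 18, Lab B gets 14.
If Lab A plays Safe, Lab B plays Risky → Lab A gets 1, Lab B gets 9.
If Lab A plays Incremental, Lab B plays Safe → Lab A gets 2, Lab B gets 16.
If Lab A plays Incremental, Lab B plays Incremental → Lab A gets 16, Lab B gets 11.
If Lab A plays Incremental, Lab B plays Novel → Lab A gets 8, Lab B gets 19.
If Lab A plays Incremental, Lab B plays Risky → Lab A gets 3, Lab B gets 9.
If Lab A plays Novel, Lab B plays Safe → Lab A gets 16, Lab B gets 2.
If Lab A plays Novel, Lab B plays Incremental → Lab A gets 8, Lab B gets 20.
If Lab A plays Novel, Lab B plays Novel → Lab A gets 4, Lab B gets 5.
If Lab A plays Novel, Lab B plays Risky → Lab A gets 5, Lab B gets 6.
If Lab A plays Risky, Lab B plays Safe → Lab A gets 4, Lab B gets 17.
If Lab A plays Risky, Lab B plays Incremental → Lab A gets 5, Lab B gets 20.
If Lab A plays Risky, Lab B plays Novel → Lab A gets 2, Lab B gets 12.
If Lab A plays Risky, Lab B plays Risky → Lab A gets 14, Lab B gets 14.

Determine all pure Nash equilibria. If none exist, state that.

none

(Safe, Safe): Lab A can switch to Novel (5 → 16). Not NE.
(Safe, Incremental): Lab A can switch to Incremental (2 → 16). Not NE.
(Safe, Novel): Lab B can switch to Incremental (14 → 17). Not NE.
(Safe, Risky): Lab A can switch to Incremental (1 → 3). Not NE.
(Incremental, Safe): Lab A can switch to Safe (2 → 5). Not NE.
(Incremental, Incremental): Lab B can switch to Safe (11 → 16). Not NE.
(Incremental, Novel): Lab A can switch to Safe (8 → 18). Not NE.
(Incremental, Risky): Lab A can switch to Novel (3 → 5). Not NE.
(The remaining 8 profiles each have a profitable deviation by the same check.)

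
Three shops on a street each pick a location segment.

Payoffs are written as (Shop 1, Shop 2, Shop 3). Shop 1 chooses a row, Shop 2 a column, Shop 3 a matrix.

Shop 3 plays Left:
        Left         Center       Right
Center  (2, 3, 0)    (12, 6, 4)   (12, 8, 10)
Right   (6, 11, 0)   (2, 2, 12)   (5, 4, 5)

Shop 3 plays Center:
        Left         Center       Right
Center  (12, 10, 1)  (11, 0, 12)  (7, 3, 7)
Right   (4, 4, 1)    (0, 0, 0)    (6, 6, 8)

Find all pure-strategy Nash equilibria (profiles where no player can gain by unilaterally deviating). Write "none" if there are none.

The pure Nash equilibria are (Center, Left, Center); (Center, Right, Left).

(Center, Left, Left): Shop 1 can switch to Right (2 → 6). Not NE.
(Center, Left, Center): Shop 1 gets 12, best alternative 4; Shop 2 gets 10, best alternative 3; Shop 3 gets 1, best alternative 0. No profitable deviation — NE.
(Center, Center, Left): Shop 2 can switch to Right (6 → 8). Not NE.
(Center, Center, Center): Shop 2 can switch to Left (0 → 10). Not NE.
(Center, Right, Left): Shop 1 gets 12, best alternative 5; Shop 2 gets 8, best alternative 6; Shop 3 gets 10, best alternative 7. No profitable deviation — NE.
(Center, Right, Center): Shop 2 can switch to Left (3 → 10). Not NE.
(Right, Left, Left): Shop 3 can switch to Center (0 → 1). Not NE.
(Right, Left, Center): Shop 1 can switch to Center (4 → 12). Not NE.
(The remaining 4 profiles each have a profitable deviation by the same check.)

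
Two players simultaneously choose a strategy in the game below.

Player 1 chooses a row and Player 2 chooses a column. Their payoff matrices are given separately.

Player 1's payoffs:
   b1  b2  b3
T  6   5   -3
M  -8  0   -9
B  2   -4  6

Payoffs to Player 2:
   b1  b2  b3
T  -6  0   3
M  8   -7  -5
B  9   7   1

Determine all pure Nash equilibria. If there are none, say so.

none

(T, b1): Player 2 can switch to b2 (-6 → 0). Not NE.
(T, b2): Player 2 can switch to b3 (0 → 3). Not NE.
(T, b3): Player 1 can switch to B (-3 → 6). Not NE.
(M, b1): Player 1 can switch to T (-8 → 6). Not NE.
(M, b2): Player 1 can switch to T (0 → 5). Not NE.
(M, b3): Player 1 can switch to T (-9 → -3). Not NE.
(B, b1): Player 1 can switch to T (2 → 6). Not NE.
(B, b2): Player 1 can switch to T (-4 → 5). Not NE.
(B, b3): Player 2 can switch to b1 (1 → 9). Not NE.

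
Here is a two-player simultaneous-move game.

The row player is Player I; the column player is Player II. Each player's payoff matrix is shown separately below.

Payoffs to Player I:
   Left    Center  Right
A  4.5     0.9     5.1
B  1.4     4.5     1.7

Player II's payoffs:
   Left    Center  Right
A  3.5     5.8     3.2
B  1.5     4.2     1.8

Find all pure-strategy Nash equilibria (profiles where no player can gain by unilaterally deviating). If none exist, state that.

The unique pure-strategy Nash equilibrium is (B, Center).

For each strategy profile, look for a profitable unilateral deviation.
(A, Left): Player II can switch to Center (3.5 → 5.8). Not NE.
(A, Center): Player I can switch to B (0.9 → 4.5). Not NE.
(A, Right): Player II can switch to Left (3.2 → 3.5). Not NE.
(B, Left): Player I can switch to A (1.4 → 4.5). Not NE.
(B, Center): Player I gets 4.5, best alternative 0.9; Player II gets 4.2, best alternative 1.8. No profitable deviation — NE.
(B, Right): Player I can switch to A (1.7 → 5.1). Not NE.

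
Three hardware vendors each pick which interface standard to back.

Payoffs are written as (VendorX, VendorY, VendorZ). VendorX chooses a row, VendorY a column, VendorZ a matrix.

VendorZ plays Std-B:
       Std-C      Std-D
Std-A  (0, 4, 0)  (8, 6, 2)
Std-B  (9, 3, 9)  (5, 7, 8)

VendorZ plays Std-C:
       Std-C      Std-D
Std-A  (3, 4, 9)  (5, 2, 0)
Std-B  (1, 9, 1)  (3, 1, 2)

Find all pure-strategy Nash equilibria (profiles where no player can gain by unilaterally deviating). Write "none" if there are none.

Pure-strategy Nash equilibria: (Std-A, Std-C, Std-C); (Std-A, Std-D, Std-B)

Check each profile: it is a Nash equilibrium iff no player can strictly gain by switching unilaterally.
(Std-A, Std-C, Std-B): VendorX can switch to Std-B (0 → 9). Not NE.
(Std-A, Std-C, Std-C): VendorX gets 3, best alternative 1; VendorY gets 4, best alternative 2; VendorZ gets 9, best alternative 0. No profitable deviation — NE.
(Std-A, Std-D, Std-B): VendorX gets 8, best alternative 5; VendorY gets 6, best alternative 4; VendorZ gets 2, best alternative 0. No profitable deviation — NE.
(Std-A, Std-D, Std-C): VendorY can switch to Std-C (2 → 4). Not NE.
(Std-B, Std-C, Std-B): VendorY can switch to Std-D (3 → 7). Not NE.
(Std-B, Std-C, Std-C): VendorX can switch to Std-A (1 → 3). Not NE.
(Std-B, Std-D, Std-B): VendorX can switch to Std-A (5 → 8). Not NE.
(Std-B, Std-D, Std-C): VendorX can switch to Std-A (3 → 5). Not NE.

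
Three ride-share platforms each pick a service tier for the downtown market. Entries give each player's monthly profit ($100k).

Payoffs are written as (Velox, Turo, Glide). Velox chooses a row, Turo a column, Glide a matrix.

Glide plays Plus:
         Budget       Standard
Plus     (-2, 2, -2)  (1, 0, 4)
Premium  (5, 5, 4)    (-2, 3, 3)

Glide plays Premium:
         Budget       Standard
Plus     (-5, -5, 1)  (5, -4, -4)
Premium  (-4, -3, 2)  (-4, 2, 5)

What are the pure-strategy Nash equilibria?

The unique pure-strategy Nash equilibrium is (Premium, Budget, Plus).

For each player, find the best response to each opponent profile; mutual best responses are the pure NE.
Velox against (Budget, Plus): payoffs -2, 5 → best response Premium.
Velox against (Budget, Premium): payoffs -5, -4 → best response Premium.
Velox against (Standard, Plus): payoffs 1, -2 → best response Plus.
Velox against (Standard, Premium): payoffs 5, -4 → best response Plus.
Turo against (Plus, Plus): payoffs 2, 0 → best response Budget.
Turo against (Plus, Premium): payoffs -5, -4 → best response Standard.
Turo against (Premium, Plus): payoffs 5, 3 → best response Budget.
Turo against (Premium, Premium): payoffs -3, 2 → best response Standard.
Glide against (Plus, Budget): payoffs -2, 1 → best response Premium.
Glide against (Plus, Standard): payoffs 4, -4 → best response Plus.
Glide against (Premium, Budget): payoffs 4, 2 → best response Plus.
Glide against (Premium, Standard): payoffs 3, 5 → best response Premium.
Mutual best responses: (Premium, Budget, Plus).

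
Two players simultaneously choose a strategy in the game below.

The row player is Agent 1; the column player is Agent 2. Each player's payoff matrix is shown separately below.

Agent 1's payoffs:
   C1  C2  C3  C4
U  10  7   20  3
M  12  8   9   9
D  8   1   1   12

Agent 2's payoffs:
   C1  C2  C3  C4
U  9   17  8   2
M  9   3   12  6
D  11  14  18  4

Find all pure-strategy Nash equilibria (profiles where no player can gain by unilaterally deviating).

For each player, find the best response to each opponent profile; mutual best responses are the pure NE.
Agent 1 against C1: payoffs 10, 12, 8 → best response M.
Agent 1 against C2: payoffs 7, 8, 1 → best response M.
Agent 1 against C3: payoffs 20, 9, 1 → best response U.
Agent 1 against C4: payoffs 3, 9, 12 → best response D.
Agent 2 against U: payoffs 9, 17, 8, 2 → best response C2.
Agent 2 against M: payoffs 9, 3, 12, 6 → best response C3.
Agent 2 against D: payoffs 11, 14, 18, 4 → best response C3.
No profile is a mutual best response for all players.

This game has no pure Nash equilibrium.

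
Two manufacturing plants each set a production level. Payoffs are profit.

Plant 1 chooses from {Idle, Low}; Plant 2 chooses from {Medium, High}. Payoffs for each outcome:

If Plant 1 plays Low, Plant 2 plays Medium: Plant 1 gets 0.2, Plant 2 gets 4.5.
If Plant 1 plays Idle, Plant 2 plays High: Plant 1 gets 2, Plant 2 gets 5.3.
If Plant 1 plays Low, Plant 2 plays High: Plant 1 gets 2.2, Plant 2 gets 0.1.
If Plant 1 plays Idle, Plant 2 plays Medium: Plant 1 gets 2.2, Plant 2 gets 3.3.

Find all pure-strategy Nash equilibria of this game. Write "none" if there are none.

There is no pure-strategy Nash equilibrium.

Plant 1 against Medium: payoffs 2.2, 0.2 → best response Idle.
Plant 1 against High: payoffs 2, 2.2 → best response Low.
Plant 2 against Idle: payoffs 3.3, 5.3 → best response High.
Plant 2 against Low: payoffs 4.5, 0.1 → best response Medium.
No profile is a mutual best response for all players.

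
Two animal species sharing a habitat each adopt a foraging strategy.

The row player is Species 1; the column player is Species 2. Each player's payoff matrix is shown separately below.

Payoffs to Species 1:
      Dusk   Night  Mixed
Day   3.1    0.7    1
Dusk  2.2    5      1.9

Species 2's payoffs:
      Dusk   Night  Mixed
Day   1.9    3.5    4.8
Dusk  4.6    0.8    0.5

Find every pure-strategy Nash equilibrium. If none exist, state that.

No pure-strategy Nash equilibrium.

For each strategy profile, look for a profitable unilateral deviation.
(Day, Dusk): Species 2 can switch to Night (1.9 → 3.5). Not NE.
(Day, Night): Species 1 can switch to Dusk (0.7 → 5). Not NE.
(Day, Mixed): Species 1 can switch to Dusk (1 → 1.9). Not NE.
(Dusk, Dusk): Species 1 can switch to Day (2.2 → 3.1). Not NE.
(Dusk, Night): Species 2 can switch to Dusk (0.8 → 4.6). Not NE.
(Dusk, Mixed): Species 2 can switch to Dusk (0.5 → 4.6). Not NE.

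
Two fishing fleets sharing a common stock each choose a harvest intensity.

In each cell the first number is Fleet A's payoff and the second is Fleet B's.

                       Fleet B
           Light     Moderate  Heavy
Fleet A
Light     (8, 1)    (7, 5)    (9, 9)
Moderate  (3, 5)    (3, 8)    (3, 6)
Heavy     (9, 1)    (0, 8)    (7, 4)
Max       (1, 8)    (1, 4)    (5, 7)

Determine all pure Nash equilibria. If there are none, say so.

Fleet A against Light: payoffs 8, 3, 9, 1 → best response Heavy.
Fleet A against Moderate: payoffs 7, 3, 0, 1 → best response Light.
Fleet A against Heavy: payoffs 9, 3, 7, 5 → best response Light.
Fleet B against Light: payoffs 1, 5, 9 → best response Heavy.
Fleet B against Moderate: payoffs 5, 8, 6 → best response Moderate.
Fleet B against Heavy: payoffs 1, 8, 4 → best response Moderate.
Fleet B against Max: payoffs 8, 4, 7 → best response Light.
Mutual best responses: (Light, Heavy).

Pure NE: (Light, Heavy)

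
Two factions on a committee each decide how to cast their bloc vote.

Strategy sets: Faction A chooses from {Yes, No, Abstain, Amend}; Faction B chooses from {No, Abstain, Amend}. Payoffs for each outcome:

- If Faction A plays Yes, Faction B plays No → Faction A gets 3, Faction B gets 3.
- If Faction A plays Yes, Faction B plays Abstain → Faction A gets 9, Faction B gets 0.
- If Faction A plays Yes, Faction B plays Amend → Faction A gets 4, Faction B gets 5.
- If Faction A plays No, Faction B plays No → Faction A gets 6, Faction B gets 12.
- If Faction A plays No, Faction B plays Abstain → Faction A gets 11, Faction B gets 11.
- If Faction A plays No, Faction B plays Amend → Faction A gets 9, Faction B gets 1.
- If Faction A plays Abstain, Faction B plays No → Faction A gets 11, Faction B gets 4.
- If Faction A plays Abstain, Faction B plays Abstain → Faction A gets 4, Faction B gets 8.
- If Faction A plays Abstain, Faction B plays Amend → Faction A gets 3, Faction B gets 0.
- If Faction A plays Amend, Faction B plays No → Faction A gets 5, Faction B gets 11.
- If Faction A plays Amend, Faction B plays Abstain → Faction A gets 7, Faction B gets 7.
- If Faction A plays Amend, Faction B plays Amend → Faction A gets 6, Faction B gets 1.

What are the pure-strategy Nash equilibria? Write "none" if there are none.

Mark each player's best response to every combination of opponents' strategies; a profile where every player is best-responding is a pure Nash equilibrium.
Faction A against No: payoffs 3, 6, 11, 5 → best response Abstain.
Faction A against Abstain: payoffs 9, 11, 4, 7 → best response No.
Faction A against Amend: payoffs 4, 9, 3, 6 → best response No.
Faction B against Yes: payoffs 3, 0, 5 → best response Amend.
Faction B against No: payoffs 12, 11, 1 → best response No.
Faction B against Abstain: payoffs 4, 8, 0 → best response Abstain.
Faction B against Amend: payoffs 11, 7, 1 → best response No.
No profile is a mutual best response for all players.

This game has no pure Nash equilibrium.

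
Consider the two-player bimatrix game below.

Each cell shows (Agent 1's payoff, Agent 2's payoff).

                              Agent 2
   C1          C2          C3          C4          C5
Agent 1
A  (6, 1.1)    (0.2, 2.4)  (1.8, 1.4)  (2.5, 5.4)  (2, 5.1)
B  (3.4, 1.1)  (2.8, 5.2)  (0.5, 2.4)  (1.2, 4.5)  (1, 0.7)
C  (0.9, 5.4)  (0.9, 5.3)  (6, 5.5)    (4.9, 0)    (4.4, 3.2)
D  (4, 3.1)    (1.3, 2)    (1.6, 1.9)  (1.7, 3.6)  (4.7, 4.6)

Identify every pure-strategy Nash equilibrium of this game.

The pure Nash equilibria are (B, C2), (C, C3), (D, C5).

Mark each player's best response to every combination of opponents' strategies; a profile where every player is best-responding is a pure Nash equilibrium.
Agent 1 against C1: payoffs 6, 3.4, 0.9, 4 → best response A.
Agent 1 against C2: payoffs 0.2, 2.8, 0.9, 1.3 → best response B.
Agent 1 against C3: payoffs 1.8, 0.5, 6, 1.6 → best response C.
Agent 1 against C4: payoffs 2.5, 1.2, 4.9, 1.7 → best response C.
Agent 1 against C5: payoffs 2, 1, 4.4, 4.7 → best response D.
Agent 2 against A: payoffs 1.1, 2.4, 1.4, 5.4, 5.1 → best response C4.
Agent 2 against B: payoffs 1.1, 5.2, 2.4, 4.5, 0.7 → best response C2.
Agent 2 against C: payoffs 5.4, 5.3, 5.5, 0, 3.2 → best response C3.
Agent 2 against D: payoffs 3.1, 2, 1.9, 3.6, 4.6 → best response C5.
Mutual best responses: (B, C2); (C, C3); (D, C5).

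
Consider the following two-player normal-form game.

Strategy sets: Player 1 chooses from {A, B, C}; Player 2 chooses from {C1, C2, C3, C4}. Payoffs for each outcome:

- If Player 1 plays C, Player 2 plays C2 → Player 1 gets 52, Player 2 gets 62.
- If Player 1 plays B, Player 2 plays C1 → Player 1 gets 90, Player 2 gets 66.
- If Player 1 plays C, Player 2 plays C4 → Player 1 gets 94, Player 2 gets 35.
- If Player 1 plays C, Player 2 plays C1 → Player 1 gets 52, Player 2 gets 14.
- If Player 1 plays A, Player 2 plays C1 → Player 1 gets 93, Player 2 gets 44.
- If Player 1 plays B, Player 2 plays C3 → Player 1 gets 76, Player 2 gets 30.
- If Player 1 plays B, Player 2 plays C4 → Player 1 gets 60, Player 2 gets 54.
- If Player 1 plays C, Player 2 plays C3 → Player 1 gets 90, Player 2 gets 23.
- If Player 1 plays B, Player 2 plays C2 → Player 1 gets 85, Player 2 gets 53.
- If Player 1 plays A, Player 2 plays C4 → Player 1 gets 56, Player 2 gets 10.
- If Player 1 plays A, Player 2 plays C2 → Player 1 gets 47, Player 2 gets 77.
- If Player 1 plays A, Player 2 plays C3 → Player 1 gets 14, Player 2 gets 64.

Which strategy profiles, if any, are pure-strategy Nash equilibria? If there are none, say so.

(A, C1): Player 2 can switch to C2 (44 → 77). Not NE.
(A, C2): Player 1 can switch to B (47 → 85). Not NE.
(A, C3): Player 1 can switch to B (14 → 76). Not NE.
(A, C4): Player 1 can switch to B (56 → 60). Not NE.
(B, C1): Player 1 can switch to A (90 → 93). Not NE.
(B, C2): Player 2 can switch to C1 (53 → 66). Not NE.
(B, C3): Player 1 can switch to C (76 → 90). Not NE.
(B, C4): Player 1 can switch to C (60 → 94). Not NE.
(The remaining 4 profiles each have a profitable deviation by the same check.)

No pure-strategy Nash equilibrium.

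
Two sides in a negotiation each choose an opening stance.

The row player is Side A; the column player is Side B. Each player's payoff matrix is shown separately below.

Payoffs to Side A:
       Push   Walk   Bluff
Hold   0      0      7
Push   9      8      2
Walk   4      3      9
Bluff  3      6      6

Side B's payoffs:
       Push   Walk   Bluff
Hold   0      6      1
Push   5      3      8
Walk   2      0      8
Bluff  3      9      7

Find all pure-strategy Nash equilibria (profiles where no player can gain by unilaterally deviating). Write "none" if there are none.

Pure NE: (Walk, Bluff)

(Hold, Push): Side A can switch to Push (0 → 9). Not NE.
(Hold, Walk): Side A can switch to Push (0 → 8). Not NE.
(Hold, Bluff): Side A can switch to Walk (7 → 9). Not NE.
(Push, Push): Side B can switch to Bluff (5 → 8). Not NE.
(Push, Walk): Side B can switch to Push (3 → 5). Not NE.
(Push, Bluff): Side A can switch to Hold (2 → 7). Not NE.
(Walk, Push): Side A can switch to Push (4 → 9). Not NE.
(Walk, Walk): Side A can switch to Push (3 → 8). Not NE.
(Walk, Bluff): Side A gets 9, best alternative 7; Side B gets 8, best alternative 2. No profitable deviation — NE.
(Bluff, Push): Side A can switch to Push (3 → 9). Not NE.
(Bluff, Walk): Side A can switch to Push (6 → 8). Not NE.
(The remaining 1 profile has a profitable deviation by the same check.)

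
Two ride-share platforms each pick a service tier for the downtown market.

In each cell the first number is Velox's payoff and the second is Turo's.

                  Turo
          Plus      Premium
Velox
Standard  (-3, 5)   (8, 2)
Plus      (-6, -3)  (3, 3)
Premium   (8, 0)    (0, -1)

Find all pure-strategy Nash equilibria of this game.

Mark each player's best response to every combination of opponents' strategies; a profile where every player is best-responding is a pure Nash equilibrium.
Velox against Plus: payoffs -3, -6, 8 → best response Premium.
Velox against Premium: payoffs 8, 3, 0 → best response Standard.
Turo against Standard: payoffs 5, 2 → best response Plus.
Turo against Plus: payoffs -3, 3 → best response Premium.
Turo against Premium: payoffs 0, -1 → best response Plus.
Mutual best responses: (Premium, Plus).

(Premium, Plus)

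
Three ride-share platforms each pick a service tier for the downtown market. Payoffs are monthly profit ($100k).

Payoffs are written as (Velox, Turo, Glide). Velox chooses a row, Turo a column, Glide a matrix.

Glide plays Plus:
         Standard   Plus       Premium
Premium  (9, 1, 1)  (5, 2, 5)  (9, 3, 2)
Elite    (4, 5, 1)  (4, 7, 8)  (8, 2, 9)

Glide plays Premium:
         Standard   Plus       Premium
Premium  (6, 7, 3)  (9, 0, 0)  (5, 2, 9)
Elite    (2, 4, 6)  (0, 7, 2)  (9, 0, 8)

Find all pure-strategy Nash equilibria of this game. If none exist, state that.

Pure NE: (Premium, Standard, Premium)

(Premium, Standard, Plus): Turo can switch to Plus (1 → 2). Not NE.
(Premium, Standard, Premium): Velox gets 6, best alternative 2; Turo gets 7, best alternative 2; Glide gets 3, best alternative 1. No profitable deviation — NE.
(Premium, Plus, Plus): Turo can switch to Premium (2 → 3). Not NE.
(Premium, Plus, Premium): Turo can switch to Standard (0 → 7). Not NE.
(Premium, Premium, Plus): Glide can switch to Premium (2 → 9). Not NE.
(Premium, Premium, Premium): Velox can switch to Elite (5 → 9). Not NE.
(Elite, Standard, Plus): Velox can switch to Premium (4 → 9). Not NE.
(Elite, Standard, Premium): Velox can switch to Premium (2 → 6). Not NE.
(Elite, Plus, Plus): Velox can switch to Premium (4 → 5). Not NE.
(The remaining 3 profiles each have a profitable deviation by the same check.)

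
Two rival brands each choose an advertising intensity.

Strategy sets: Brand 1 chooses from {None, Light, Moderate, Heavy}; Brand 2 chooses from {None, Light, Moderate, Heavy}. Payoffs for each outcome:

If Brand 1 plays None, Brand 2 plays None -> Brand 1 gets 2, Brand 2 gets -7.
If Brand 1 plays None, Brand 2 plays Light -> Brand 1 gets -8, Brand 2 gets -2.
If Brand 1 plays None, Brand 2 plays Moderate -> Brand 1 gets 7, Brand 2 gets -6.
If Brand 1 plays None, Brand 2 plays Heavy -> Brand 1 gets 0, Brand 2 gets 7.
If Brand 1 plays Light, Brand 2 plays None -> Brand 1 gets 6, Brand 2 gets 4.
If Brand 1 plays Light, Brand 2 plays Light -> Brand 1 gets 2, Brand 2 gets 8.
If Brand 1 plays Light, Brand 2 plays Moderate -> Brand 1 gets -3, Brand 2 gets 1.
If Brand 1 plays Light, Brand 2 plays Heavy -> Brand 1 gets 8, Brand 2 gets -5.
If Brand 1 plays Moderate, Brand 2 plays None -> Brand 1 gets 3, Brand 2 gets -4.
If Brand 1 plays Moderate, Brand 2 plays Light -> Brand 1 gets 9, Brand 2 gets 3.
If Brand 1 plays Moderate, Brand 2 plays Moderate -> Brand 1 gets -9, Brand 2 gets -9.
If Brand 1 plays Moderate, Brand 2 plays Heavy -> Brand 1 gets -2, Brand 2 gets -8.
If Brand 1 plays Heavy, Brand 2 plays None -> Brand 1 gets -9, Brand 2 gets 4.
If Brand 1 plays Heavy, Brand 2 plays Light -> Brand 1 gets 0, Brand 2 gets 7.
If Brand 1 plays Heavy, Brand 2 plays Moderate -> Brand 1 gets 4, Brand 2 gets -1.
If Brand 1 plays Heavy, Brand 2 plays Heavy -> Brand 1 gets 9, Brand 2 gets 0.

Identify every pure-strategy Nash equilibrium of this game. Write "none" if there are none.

For each strategy profile, look for a profitable unilateral deviation.
(None, None): Brand 1 can switch to Light (2 → 6). Not NE.
(None, Light): Brand 1 can switch to Light (-8 → 2). Not NE.
(None, Moderate): Brand 2 can switch to Light (-6 → -2). Not NE.
(None, Heavy): Brand 1 can switch to Light (0 → 8). Not NE.
(Light, None): Brand 2 can switch to Light (4 → 8). Not NE.
(Light, Light): Brand 1 can switch to Moderate (2 → 9). Not NE.
(Light, Moderate): Brand 1 can switch to None (-3 → 7). Not NE.
(Light, Heavy): Brand 1 can switch to Heavy (8 → 9). Not NE.
(Moderate, None): Brand 1 can switch to Light (3 → 6). Not NE.
(Moderate, Light): Brand 1 gets 9, best alternative 2; Brand 2 gets 3, best alternative -4. No profitable deviation — NE.
(Moderate, Moderate): Brand 1 can switch to None (-9 → 7). Not NE.
(Moderate, Heavy): Brand 1 can switch to None (-2 → 0). Not NE.
(Heavy, None): Brand 1 can switch to None (-9 → 2). Not NE.
(The remaining 3 profiles each have a profitable deviation by the same check.)

The unique pure-strategy Nash equilibrium is (Moderate, Light).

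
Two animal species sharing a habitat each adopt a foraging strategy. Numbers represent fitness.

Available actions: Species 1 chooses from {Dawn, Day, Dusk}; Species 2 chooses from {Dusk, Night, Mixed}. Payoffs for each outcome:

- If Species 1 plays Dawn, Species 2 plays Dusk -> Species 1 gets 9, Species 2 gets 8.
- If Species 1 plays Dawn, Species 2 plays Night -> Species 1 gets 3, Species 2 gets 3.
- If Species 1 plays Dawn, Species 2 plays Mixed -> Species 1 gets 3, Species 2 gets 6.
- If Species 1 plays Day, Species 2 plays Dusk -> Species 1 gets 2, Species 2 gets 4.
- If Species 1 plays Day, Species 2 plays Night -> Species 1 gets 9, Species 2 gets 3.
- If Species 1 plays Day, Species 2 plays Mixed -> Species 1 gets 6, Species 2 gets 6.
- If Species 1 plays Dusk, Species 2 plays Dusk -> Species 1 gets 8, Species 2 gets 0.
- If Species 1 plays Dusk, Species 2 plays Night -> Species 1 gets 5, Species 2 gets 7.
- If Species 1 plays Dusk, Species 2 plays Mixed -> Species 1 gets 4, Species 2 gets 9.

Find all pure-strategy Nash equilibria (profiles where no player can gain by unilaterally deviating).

Species 1 against Dusk: payoffs 9, 2, 8 → best response Dawn.
Species 1 against Night: payoffs 3, 9, 5 → best response Day.
Species 1 against Mixed: payoffs 3, 6, 4 → best response Day.
Species 2 against Dawn: payoffs 8, 3, 6 → best response Dusk.
Species 2 against Day: payoffs 4, 3, 6 → best response Mixed.
Species 2 against Dusk: payoffs 0, 7, 9 → best response Mixed.
Mutual best responses: (Dawn, Dusk); (Day, Mixed).

Pure-strategy Nash equilibria: (Dawn, Dusk), (Day, Mixed)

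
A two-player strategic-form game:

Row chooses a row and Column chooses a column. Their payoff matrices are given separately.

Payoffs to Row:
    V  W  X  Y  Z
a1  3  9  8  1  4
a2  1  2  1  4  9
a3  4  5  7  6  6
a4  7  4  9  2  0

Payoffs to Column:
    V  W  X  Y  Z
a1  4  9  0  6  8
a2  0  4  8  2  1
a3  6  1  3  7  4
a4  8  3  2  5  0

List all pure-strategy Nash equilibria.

For each player, find the best response to each opponent profile; mutual best responses are the pure NE.
Row against V: payoffs 3, 1, 4, 7 → best response a4.
Row against W: payoffs 9, 2, 5, 4 → best response a1.
Row against X: payoffs 8, 1, 7, 9 → best response a4.
Row against Y: payoffs 1, 4, 6, 2 → best response a3.
Row against Z: payoffs 4, 9, 6, 0 → best response a2.
Column against a1: payoffs 4, 9, 0, 6, 8 → best response W.
Column against a2: payoffs 0, 4, 8, 2, 1 → best response X.
Column against a3: payoffs 6, 1, 3, 7, 4 → best response Y.
Column against a4: payoffs 8, 3, 2, 5, 0 → best response V.
Mutual best responses: (a1, W); (a3, Y); (a4, V).

(a1, W) and (a3, Y) and (a4, V)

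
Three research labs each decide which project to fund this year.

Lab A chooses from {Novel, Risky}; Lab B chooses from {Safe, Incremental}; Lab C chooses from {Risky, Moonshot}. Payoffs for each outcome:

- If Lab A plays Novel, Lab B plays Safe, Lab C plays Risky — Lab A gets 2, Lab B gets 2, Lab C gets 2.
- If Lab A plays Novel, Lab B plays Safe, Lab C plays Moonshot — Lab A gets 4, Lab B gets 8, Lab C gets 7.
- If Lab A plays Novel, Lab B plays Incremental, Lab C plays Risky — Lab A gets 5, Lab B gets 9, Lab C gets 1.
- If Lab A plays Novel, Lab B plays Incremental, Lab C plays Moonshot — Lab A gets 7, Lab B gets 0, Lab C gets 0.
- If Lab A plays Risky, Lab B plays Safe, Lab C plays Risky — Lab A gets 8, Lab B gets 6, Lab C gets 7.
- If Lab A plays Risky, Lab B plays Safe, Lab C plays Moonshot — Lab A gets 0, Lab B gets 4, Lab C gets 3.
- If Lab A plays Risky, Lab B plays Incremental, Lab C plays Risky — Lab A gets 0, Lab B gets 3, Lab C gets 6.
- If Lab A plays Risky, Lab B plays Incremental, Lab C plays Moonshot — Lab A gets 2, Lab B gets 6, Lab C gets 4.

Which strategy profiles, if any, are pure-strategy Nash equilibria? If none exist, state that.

Pure-strategy Nash equilibria: (Novel, Safe, Moonshot), (Novel, Incremental, Risky), (Risky, Safe, Risky)

Lab A against (Safe, Risky): payoffs 2, 8 → best response Risky.
Lab A against (Safe, Moonshot): payoffs 4, 0 → best response Novel.
Lab A against (Incremental, Risky): payoffs 5, 0 → best response Novel.
Lab A against (Incremental, Moonshot): payoffs 7, 2 → best response Novel.
Lab B against (Novel, Risky): payoffs 2, 9 → best response Incremental.
Lab B against (Novel, Moonshot): payoffs 8, 0 → best response Safe.
Lab B against (Risky, Risky): payoffs 6, 3 → best response Safe.
Lab B against (Risky, Moonshot): payoffs 4, 6 → best response Incremental.
Lab C against (Novel, Safe): payoffs 2, 7 → best response Moonshot.
Lab C against (Novel, Incremental): payoffs 1, 0 → best response Risky.
Lab C against (Risky, Safe): payoffs 7, 3 → best response Risky.
Lab C against (Risky, Incremental): payoffs 6, 4 → best response Risky.
Mutual best responses: (Novel, Safe, Moonshot); (Novel, Incremental, Risky); (Risky, Safe, Risky).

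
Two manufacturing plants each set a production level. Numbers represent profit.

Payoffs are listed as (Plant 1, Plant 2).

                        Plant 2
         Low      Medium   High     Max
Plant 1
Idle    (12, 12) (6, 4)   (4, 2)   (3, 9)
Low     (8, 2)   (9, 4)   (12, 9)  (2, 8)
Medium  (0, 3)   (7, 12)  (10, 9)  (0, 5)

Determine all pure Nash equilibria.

(Idle, Low); (Low, High)

(Idle, Low): Plant 1 gets 12, best alternative 8; Plant 2 gets 12, best alternative 9. No profitable deviation — NE.
(Idle, Medium): Plant 1 can switch to Low (6 → 9). Not NE.
(Idle, High): Plant 1 can switch to Low (4 → 12). Not NE.
(Idle, Max): Plant 2 can switch to Low (9 → 12). Not NE.
(Low, Low): Plant 1 can switch to Idle (8 → 12). Not NE.
(Low, Medium): Plant 2 can switch to High (4 → 9). Not NE.
(Low, High): Plant 1 gets 12, best alternative 10; Plant 2 gets 9, best alternative 8. No profitable deviation — NE.
(Low, Max): Plant 1 can switch to Idle (2 → 3). Not NE.
(Medium, Low): Plant 1 can switch to Idle (0 → 12). Not NE.
(Medium, Medium): Plant 1 can switch to Low (7 → 9). Not NE.
(The remaining 2 profiles each have a profitable deviation by the same check.)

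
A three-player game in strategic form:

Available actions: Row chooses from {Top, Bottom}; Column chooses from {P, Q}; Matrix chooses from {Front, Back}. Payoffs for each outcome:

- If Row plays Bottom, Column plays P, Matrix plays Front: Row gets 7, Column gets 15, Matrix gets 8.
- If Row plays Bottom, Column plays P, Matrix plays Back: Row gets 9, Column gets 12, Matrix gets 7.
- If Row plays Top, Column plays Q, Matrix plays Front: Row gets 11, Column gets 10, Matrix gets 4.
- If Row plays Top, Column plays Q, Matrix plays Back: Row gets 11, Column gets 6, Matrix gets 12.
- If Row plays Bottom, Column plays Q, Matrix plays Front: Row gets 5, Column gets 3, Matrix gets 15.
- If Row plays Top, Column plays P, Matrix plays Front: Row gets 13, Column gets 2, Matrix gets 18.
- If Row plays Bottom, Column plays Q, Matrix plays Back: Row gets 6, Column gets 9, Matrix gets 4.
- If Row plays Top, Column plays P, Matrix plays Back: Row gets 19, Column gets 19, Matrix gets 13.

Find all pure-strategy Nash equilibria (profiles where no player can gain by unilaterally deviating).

none

(Top, P, Front): Column can switch to Q (2 → 10). Not NE.
(Top, P, Back): Matrix can switch to Front (13 → 18). Not NE.
(Top, Q, Front): Matrix can switch to Back (4 → 12). Not NE.
(Top, Q, Back): Column can switch to P (6 → 19). Not NE.
(Bottom, P, Front): Row can switch to Top (7 → 13). Not NE.
(Bottom, P, Back): Row can switch to Top (9 → 19). Not NE.
(The remaining 2 profiles each have a profitable deviation by the same check.)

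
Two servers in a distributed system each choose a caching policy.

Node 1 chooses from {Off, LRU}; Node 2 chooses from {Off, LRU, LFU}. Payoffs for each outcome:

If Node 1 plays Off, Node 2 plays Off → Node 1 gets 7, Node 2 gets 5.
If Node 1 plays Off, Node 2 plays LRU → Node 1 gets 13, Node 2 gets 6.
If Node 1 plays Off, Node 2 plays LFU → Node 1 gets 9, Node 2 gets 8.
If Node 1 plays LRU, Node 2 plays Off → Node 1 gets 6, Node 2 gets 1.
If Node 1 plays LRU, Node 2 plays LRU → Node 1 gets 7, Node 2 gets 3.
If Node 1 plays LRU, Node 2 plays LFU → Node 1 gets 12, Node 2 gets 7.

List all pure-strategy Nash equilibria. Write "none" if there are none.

(Off, Off): Node 2 can switch to LRU (5 → 6). Not NE.
(Off, LRU): Node 2 can switch to LFU (6 → 8). Not NE.
(Off, LFU): Node 1 can switch to LRU (9 → 12). Not NE.
(LRU, Off): Node 1 can switch to Off (6 → 7). Not NE.
(LRU, LRU): Node 1 can switch to Off (7 → 13). Not NE.
(LRU, LFU): Node 1 gets 12, best alternative 9; Node 2 gets 7, best alternative 3. No profitable deviation — NE.

Pure NE: (LRU, LFU)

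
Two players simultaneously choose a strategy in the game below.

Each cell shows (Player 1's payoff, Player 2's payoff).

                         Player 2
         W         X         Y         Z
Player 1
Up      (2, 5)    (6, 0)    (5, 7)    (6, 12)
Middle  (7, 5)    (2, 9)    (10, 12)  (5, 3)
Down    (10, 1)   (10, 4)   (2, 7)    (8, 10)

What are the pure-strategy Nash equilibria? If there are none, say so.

Pure-strategy Nash equilibria: (Middle, Y); (Down, Z)

For each player, find the best response to each opponent profile; mutual best responses are the pure NE.
Player 1 against W: payoffs 2, 7, 10 → best response Down.
Player 1 against X: payoffs 6, 2, 10 → best response Down.
Player 1 against Y: payoffs 5, 10, 2 → best response Middle.
Player 1 against Z: payoffs 6, 5, 8 → best response Down.
Player 2 against Up: payoffs 5, 0, 7, 12 → best response Z.
Player 2 against Middle: payoffs 5, 9, 12, 3 → best response Y.
Player 2 against Down: payoffs 1, 4, 7, 10 → best response Z.
Mutual best responses: (Middle, Y); (Down, Z).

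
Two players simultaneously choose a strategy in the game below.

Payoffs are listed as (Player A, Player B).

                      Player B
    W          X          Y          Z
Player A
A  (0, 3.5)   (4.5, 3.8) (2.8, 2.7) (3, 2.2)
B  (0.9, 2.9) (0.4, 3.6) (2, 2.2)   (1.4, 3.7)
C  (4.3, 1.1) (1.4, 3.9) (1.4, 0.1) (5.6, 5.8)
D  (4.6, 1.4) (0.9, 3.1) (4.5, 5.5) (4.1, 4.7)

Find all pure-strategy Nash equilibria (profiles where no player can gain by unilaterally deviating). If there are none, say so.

(A, W): Player A can switch to B (0 → 0.9). Not NE.
(A, X): Player A gets 4.5, best alternative 1.4; Player B gets 3.8, best alternative 3.5. No profitable deviation — NE.
(A, Y): Player A can switch to D (2.8 → 4.5). Not NE.
(A, Z): Player A can switch to C (3 → 5.6). Not NE.
(B, W): Player A can switch to C (0.9 → 4.3). Not NE.
(B, X): Player A can switch to A (0.4 → 4.5). Not NE.
(B, Y): Player A can switch to A (2 → 2.8). Not NE.
(B, Z): Player A can switch to A (1.4 → 3). Not NE.
(C, W): Player A can switch to D (4.3 → 4.6). Not NE.
(C, Z): Player A gets 5.6, best alternative 4.1; Player B gets 5.8, best alternative 3.9. No profitable deviation — NE.
(D, Y): Player A gets 4.5, best alternative 2.8; Player B gets 5.5, best alternative 4.7. No profitable deviation — NE.
(The remaining 5 profiles each have a profitable deviation by the same check.)

Pure-strategy Nash equilibria: (A, X), (C, Z), (D, Y)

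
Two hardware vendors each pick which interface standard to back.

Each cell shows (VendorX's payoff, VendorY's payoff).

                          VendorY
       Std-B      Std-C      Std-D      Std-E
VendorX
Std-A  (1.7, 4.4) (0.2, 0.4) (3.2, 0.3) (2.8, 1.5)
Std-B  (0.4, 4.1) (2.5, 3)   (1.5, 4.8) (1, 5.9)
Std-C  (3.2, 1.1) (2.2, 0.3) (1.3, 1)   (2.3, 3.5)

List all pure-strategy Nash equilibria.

No pure-strategy Nash equilibrium.

For each strategy profile, look for a profitable unilateral deviation.
(Std-A, Std-B): VendorX can switch to Std-C (1.7 → 3.2). Not NE.
(Std-A, Std-C): VendorX can switch to Std-B (0.2 → 2.5). Not NE.
(Std-A, Std-D): VendorY can switch to Std-B (0.3 → 4.4). Not NE.
(Std-A, Std-E): VendorY can switch to Std-B (1.5 → 4.4). Not NE.
(Std-B, Std-B): VendorX can switch to Std-A (0.4 → 1.7). Not NE.
(Std-B, Std-C): VendorY can switch to Std-B (3 → 4.1). Not NE.
(Std-B, Std-D): VendorX can switch to Std-A (1.5 → 3.2). Not NE.
(Std-B, Std-E): VendorX can switch to Std-A (1 → 2.8). Not NE.
(Std-C, Std-B): VendorY can switch to Std-E (1.1 → 3.5). Not NE.
(Std-C, Std-C): VendorX can switch to Std-B (2.2 → 2.5). Not NE.
(Std-C, Std-D): VendorX can switch to Std-A (1.3 → 3.2). Not NE.
(Std-C, Std-E): VendorX can switch to Std-A (2.3 → 2.8). Not NE.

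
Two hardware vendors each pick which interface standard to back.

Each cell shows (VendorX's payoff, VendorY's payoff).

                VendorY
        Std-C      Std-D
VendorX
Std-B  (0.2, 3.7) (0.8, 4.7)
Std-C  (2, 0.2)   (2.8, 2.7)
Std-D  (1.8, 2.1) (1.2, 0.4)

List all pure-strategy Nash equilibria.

The unique pure-strategy Nash equilibrium is (Std-C, Std-D).

For each strategy profile, look for a profitable unilateral deviation.
(Std-B, Std-C): VendorX can switch to Std-C (0.2 → 2). Not NE.
(Std-B, Std-D): VendorX can switch to Std-C (0.8 → 2.8). Not NE.
(Std-C, Std-C): VendorY can switch to Std-D (0.2 → 2.7). Not NE.
(Std-C, Std-D): VendorX gets 2.8, best alternative 1.2; VendorY gets 2.7, best alternative 0.2. No profitable deviation — NE.
(Std-D, Std-C): VendorX can switch to Std-C (1.8 → 2). Not NE.
(Std-D, Std-D): VendorX can switch to Std-C (1.2 → 2.8). Not NE.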